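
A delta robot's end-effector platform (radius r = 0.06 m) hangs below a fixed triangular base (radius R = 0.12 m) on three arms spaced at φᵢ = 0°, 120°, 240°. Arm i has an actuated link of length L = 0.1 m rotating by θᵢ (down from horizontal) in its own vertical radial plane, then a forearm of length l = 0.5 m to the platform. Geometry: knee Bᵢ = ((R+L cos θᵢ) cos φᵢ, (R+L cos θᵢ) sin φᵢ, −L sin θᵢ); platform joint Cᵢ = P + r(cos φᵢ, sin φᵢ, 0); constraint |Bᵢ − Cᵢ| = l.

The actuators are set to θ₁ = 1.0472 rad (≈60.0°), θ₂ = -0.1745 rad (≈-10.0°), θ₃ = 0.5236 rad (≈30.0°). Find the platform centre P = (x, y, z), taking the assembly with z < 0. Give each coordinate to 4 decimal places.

S1 = (0.1100·cos0.0°, 0.1100·sin0.0°, -0.0866) = (0.1100, 0.0000, -0.0866)
arm 2 at φ=120.0°: e+L cos θ2 = 0.1585;  S2 = (-0.0792, 0.1372, 0.0174)
S3 = (0.1466·cos240.0°, 0.1466·sin240.0°, -0.0500) = (-0.0733, -0.1270, -0.0500)
|S₂|²−|S₁|² = 0.0058;  |S₃|²−|S₁|² = 0.0044
[-0.3785 0.2745 0.2079]·P = 0.0058;  [-0.3666 -0.2539 0.0732]·P = 0.0044
det = 0.1967;  x = -0.0136+0.3705z,  y = 0.0024+-0.2466z
sphere 1 gives Az²+Bz+C=0 with A=1.1981, B=0.0804, C=-0.2272;  B²−4AC=1.0953;  roots -0.4703, 0.4032;  negative root z = -0.4703
x = -0.1879, y = 0.1184

(-0.1879, 0.1184, -0.4703)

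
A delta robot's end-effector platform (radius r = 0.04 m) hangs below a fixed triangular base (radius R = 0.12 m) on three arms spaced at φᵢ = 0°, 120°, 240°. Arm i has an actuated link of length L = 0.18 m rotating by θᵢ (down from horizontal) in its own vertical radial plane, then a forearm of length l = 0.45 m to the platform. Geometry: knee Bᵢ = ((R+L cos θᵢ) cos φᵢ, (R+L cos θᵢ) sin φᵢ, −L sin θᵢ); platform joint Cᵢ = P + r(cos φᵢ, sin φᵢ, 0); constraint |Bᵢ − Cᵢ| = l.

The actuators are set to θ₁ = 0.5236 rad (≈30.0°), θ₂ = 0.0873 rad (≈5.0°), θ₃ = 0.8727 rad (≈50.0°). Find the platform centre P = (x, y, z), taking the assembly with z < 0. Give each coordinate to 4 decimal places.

(-0.0030, 0.1494, -0.4409)

arm 1 at φ=0.0°: (R−r)+L cos θ1 = 0.2359;  O1 = (0.2359, 0.0000, -0.0900)
O2 = (0.2593·cos120.0°, 0.2593·sin120.0°, -0.0157) = (-0.1297, 0.2246, -0.0157)
O3 = (0.1957·cos240.0°, 0.1957·sin240.0°, -0.1379) = (-0.0978, -0.1695, -0.1379)
eliminate P² terms by subtracting sphere 1 from 2 and 3
[-0.7311 0.4491 0.1486]·P = 0.0037;  [-0.6675 -0.3390 -0.0958]·P = -0.0064
Cramer: x(z) = 0.0030+0.0134z;  y(z) = 0.0132-0.3090z
into |P−O₁|² = l²: 1.0957z² + 0.1656z + -0.1400 = 0;  Δ = 0.6409;  z = -0.4409 or 0.2897 → z<0 root = -0.4409
x = -0.0030, y = 0.1494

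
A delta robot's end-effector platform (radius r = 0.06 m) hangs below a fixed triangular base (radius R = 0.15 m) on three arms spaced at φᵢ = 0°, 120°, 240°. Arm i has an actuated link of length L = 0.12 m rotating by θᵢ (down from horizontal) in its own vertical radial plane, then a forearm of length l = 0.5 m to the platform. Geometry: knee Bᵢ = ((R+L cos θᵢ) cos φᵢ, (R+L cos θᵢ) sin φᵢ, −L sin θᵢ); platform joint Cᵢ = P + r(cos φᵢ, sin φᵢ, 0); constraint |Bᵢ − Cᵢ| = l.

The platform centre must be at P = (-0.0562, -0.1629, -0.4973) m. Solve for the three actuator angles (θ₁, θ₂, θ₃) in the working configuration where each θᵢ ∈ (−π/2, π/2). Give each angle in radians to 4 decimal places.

φ1=0.0° → target in arm frame (-0.0562, -0.1629)
  e−x'=0.1462;  (l²−L²−(e−x')²−y'²−z²)/2L = -0.2484
  θ1 = atan2(B,A) + arccos(C/0.5183) = 0.7857
rotate P by −φ2: (-0.1130, 0.1301, -0.4973)
  A=0.2030, B=-0.4973, C=(l²−L²−A²−y'²−z²)/(2L)=-0.2910
  γ=atan2(-0.4973,0.2030)=-1.1833;  ψ=arccos(-0.5418)=2.1433;  θ2=γ+ψ≈0.9600
arm 3 (φ=240.0°): x'=0.1692, y'=0.0328
  A cos θ + B sin θ = C:  -0.0792·cos θ + -0.4973·sin θ = -0.0794
  θ3 = atan2(B,A) + arccos(C/0.5036) = 0.0004

θ₁ = 0.7857, θ₂ = 0.9600, θ₃ = 0.0004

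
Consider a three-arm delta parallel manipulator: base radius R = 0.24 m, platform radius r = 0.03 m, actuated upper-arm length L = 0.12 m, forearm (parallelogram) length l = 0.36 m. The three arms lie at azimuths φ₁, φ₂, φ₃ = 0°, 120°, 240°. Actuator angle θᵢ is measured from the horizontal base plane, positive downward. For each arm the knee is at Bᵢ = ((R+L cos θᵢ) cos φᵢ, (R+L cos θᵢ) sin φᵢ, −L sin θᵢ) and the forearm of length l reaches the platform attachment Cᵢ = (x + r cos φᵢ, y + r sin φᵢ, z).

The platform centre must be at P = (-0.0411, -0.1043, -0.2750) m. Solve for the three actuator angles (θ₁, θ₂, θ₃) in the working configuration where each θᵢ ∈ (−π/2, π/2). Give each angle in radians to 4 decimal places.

θ₁ = 1.1345, θ₂ = 1.3093, θ₃ = -0.0876

rotate P by −φ1: (-0.0411, -0.1043, -0.2750)
  A=0.2511, B=-0.2750, C=(l²−L²−A²−y'²−z²)/(2L)=-0.1431
  θ1 = atan2(B,A) + arccos(C/0.3724) = 1.1345
φ2=120.0° → target in arm frame (-0.0698, 0.0877)
  A=0.2798, B=-0.2750, C=(l²−L²−A²−y'²−z²)/(2L)=-0.1933
  γ=atan2(-0.2750,0.2798)=-0.7768;  ψ=arccos(-0.4928)=2.0861;  θ2=γ+ψ≈1.3093
φ3=240.0° → target in arm frame (0.1109, 0.0166)
  A cos θ + B sin θ = C:  0.0991·cos θ + -0.2750·sin θ = 0.1228
  √(A²+B²)=0.2923;  θ3 = -1.2248+1.1372 ≈ -0.0876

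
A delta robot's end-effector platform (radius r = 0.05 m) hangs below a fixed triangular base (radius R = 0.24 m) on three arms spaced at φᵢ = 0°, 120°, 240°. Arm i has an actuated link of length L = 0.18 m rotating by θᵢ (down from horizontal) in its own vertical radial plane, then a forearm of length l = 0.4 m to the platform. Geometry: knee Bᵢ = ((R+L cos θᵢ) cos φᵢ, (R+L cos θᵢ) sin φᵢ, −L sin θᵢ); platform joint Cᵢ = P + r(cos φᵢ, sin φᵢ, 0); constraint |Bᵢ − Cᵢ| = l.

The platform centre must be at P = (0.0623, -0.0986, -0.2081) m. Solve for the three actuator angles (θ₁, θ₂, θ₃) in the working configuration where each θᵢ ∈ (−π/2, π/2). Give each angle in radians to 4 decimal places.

θ₁ = -0.1743, θ₂ = 1.0471, θ₃ = -0.0871

arm 1 (φ=0.0°): x'=0.0623, y'=-0.0986
  e−x'=0.1277;  (l²−L²−(e−x')²−y'²−z²)/2L = 0.1618
  γ=atan2(-0.2081,0.1277)=-1.0204;  ψ=arccos(0.6629)=0.8461;  θ1=γ+ψ≈-0.1743
rotate P by −φ2: (-0.1165, -0.0047, -0.2081)
  A=0.3065, B=-0.2081, C=(l²−L²−A²−y'²−z²)/(2L)=-0.0269
  θ2 = atan2(B,A) + arccos(C/0.3705) = 1.0471
φ3=240.0° → target in arm frame (0.0542, 0.1033)
  e−x'=0.1358;  (l²−L²−(e−x')²−y'²−z²)/2L = 0.1533
  θ3 = atan2(B,A) + arccos(C/0.2485) = -0.0871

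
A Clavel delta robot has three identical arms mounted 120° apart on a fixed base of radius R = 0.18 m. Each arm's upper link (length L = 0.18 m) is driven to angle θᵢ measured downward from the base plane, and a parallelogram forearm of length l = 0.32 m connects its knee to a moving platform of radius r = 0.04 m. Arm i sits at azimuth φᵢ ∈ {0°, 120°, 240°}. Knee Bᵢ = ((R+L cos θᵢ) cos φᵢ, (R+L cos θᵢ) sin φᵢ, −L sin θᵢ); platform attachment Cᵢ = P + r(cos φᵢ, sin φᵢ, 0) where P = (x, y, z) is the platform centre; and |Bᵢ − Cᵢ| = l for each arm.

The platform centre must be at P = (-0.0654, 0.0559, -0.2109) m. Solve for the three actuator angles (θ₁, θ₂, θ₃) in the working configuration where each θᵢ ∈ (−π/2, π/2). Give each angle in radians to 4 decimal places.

θ₁ = 0.9600, θ₂ = -0.0004, θ₃ = 0.6983

φ1=0.0° → target in arm frame (-0.0654, 0.0559)
  A=0.2054, B=-0.2109, C=(l²−L²−A²−y'²−z²)/(2L)=-0.0550
  θ1 = atan2(B,A) + arccos(C/0.2944) = 0.9600
rotate P by −φ2: (0.0811, 0.0287, -0.2109)
  A=0.0589, B=-0.2109, C=(l²−L²−A²−y'²−z²)/(2L)=0.0590
  θ2 = atan2(B,A) + arccos(C/0.2190) = -0.0004
φ3=240.0° → target in arm frame (-0.0157, -0.0846)
  e−x'=0.1557;  (l²−L²−(e−x')²−y'²−z²)/2L = -0.0163
  √(A²+B²)=0.2622;  θ3 = -0.9348+1.6331 ≈ 0.6983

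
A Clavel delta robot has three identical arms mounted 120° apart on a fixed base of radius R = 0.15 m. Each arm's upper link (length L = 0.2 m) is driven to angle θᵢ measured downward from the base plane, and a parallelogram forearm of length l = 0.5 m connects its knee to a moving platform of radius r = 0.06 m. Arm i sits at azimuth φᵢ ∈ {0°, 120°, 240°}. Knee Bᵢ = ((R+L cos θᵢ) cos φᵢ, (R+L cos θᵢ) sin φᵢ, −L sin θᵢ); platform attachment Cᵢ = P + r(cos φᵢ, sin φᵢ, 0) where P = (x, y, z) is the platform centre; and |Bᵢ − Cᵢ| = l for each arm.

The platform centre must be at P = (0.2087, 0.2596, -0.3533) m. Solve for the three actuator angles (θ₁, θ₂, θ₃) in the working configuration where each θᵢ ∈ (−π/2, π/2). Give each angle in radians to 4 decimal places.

φ1=0.0° → target in arm frame (0.2087, 0.2596)
  A cos θ + B sin θ = C:  -0.1187·cos θ + -0.3533·sin θ = 0.0092
  γ=atan2(-0.3533,-0.1187)=-1.8949;  ψ=arccos(0.0248)=1.5460;  θ1=γ+ψ≈-0.3489
arm 2 (φ=120.0°): x'=0.1205, y'=-0.3105
  A=-0.0305, B=-0.3533, C=(l²−L²−A²−y'²−z²)/(2L)=-0.0305
  θ2 = atan2(B,A) + arccos(C/0.3546) = 0.0000
arm 3 (φ=240.0°): x'=-0.3292, y'=0.0509
  e−x'=0.4192;  (l²−L²−(e−x')²−y'²−z²)/2L = -0.2328
  √(A²+B²)=0.5482;  θ3 = -0.7003+2.0094 ≈ 1.3090

θ₁ = -0.3489, θ₂ = 0.0000, θ₃ = 1.3090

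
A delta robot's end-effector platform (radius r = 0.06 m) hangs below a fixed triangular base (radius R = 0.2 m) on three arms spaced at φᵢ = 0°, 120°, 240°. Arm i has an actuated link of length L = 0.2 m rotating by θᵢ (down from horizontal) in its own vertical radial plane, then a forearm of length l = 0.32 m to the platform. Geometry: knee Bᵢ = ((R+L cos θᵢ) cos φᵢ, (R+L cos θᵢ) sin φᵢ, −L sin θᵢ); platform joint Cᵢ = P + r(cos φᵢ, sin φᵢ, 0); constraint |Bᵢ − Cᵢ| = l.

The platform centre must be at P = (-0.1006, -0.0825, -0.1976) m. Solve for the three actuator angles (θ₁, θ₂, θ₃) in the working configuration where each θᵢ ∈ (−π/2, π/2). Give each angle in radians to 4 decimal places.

θ₁ = 1.2216, θ₂ = 0.8725, θ₃ = -0.1746

φ1=0.0° → target in arm frame (-0.1006, -0.0825)
  A=0.2406, B=-0.1976, C=(l²−L²−A²−y'²−z²)/(2L)=-0.1034
  √(A²+B²)=0.3113;  θ1 = -0.6876+1.9092 ≈ 1.2216
arm 2 (φ=120.0°): x'=-0.0211, y'=0.1284
  A=0.1611, B=-0.1976, C=(l²−L²−A²−y'²−z²)/(2L)=-0.0477
  √(A²+B²)=0.2550;  θ2 = -0.8867+1.7591 ≈ 0.8725
φ3=240.0° → target in arm frame (0.1217, -0.0459)
  A cos θ + B sin θ = C:  0.0183·cos θ + -0.1976·sin θ = 0.0523
  γ=atan2(-0.1976,0.0183)=-1.4787;  ψ=arccos(0.2635)=1.3041;  θ3=γ+ψ≈-0.1746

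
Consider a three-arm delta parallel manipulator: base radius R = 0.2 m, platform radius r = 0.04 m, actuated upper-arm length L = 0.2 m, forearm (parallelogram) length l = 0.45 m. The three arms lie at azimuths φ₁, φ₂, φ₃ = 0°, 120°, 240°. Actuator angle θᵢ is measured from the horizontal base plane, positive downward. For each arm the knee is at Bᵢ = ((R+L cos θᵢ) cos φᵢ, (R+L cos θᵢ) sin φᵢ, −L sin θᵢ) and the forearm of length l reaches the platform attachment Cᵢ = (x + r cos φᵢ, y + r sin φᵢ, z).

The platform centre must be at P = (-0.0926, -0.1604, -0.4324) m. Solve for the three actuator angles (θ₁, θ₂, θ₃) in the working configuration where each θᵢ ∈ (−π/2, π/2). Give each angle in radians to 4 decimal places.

θ₁ = 1.1342, θ₂ = 1.1342, θ₃ = 0.0872

arm 1 (φ=0.0°): x'=-0.0926, y'=-0.1604
  e−x'=0.2526;  (l²−L²−(e−x')²−y'²−z²)/2L = -0.2850
  θ1 = atan2(B,A) + arccos(C/0.5008) = 1.1342
φ2=120.0° → target in arm frame (-0.0926, 0.1604)
  e−x'=0.2526;  (l²−L²−(e−x')²−y'²−z²)/2L = -0.2850
  γ=atan2(-0.4324,0.2526)=-1.0421;  ψ=arccos(-0.5692)=2.1763;  θ2=γ+ψ≈1.1342
rotate P by −φ3: (0.1852, 0.0000, -0.4324)
  A=-0.0252, B=-0.4324, C=(l²−L²−A²−y'²−z²)/(2L)=-0.0628
  √(A²+B²)=0.4331;  θ3 = -1.6290+1.7162 ≈ 0.0872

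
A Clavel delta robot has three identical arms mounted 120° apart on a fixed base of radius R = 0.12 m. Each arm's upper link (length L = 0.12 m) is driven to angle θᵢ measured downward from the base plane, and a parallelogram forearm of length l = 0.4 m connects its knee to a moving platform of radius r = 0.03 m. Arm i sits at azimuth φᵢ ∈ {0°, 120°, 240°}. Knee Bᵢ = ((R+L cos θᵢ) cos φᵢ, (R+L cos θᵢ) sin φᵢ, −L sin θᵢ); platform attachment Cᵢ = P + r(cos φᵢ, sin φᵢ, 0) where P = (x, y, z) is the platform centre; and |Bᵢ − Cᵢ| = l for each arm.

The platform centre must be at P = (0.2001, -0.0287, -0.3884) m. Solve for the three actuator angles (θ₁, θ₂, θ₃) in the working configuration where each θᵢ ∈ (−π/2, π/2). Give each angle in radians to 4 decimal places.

rotate P by −φ1: (0.2001, -0.0287, -0.3884)
  e−x'=-0.1101;  (l²−L²−(e−x')²−y'²−z²)/2L = -0.0758
  √(A²+B²)=0.4037;  θ1 = -1.8470+1.7598 ≈ -0.0873
arm 2 (φ=120.0°): x'=-0.1249, y'=-0.1589
  e−x'=0.2149;  (l²−L²−(e−x')²−y'²−z²)/2L = -0.3196
  √(A²+B²)=0.4439;  θ2 = -1.0654+2.3746 ≈ 1.3091
arm 3 (φ=240.0°): x'=-0.0752, y'=0.1876
  A=0.1652, B=-0.3884, C=(l²−L²−A²−y'²−z²)/(2L)=-0.2823
  θ3 = atan2(B,A) + arccos(C/0.4221) = 1.1348

θ₁ = -0.0873, θ₂ = 1.3091, θ₃ = 1.1348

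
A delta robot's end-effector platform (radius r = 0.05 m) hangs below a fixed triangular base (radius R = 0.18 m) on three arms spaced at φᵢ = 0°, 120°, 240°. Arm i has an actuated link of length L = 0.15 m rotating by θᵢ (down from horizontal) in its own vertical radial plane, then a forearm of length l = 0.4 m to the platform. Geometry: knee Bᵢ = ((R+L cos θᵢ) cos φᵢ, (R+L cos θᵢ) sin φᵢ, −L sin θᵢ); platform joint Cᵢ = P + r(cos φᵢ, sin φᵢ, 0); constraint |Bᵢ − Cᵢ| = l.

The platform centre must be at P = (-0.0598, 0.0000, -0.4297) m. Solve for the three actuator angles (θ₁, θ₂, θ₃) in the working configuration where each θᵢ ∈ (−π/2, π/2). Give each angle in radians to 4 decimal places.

arm 1 (φ=0.0°): x'=-0.0598, y'=0.0000
  e−x'=0.1898;  (l²−L²−(e−x')²−y'²−z²)/2L = -0.2772
  θ1 = atan2(B,A) + arccos(C/0.4698) = 1.0472
arm 2 (φ=120.0°): x'=0.0299, y'=0.0518
  A=0.1001, B=-0.4297, C=(l²−L²−A²−y'²−z²)/(2L)=-0.1995
  γ=atan2(-0.4297,0.1001)=-1.3419;  ψ=arccos(-0.4521)=2.0399;  θ2=γ+ψ≈0.6980
arm 3 (φ=240.0°): x'=0.0299, y'=-0.0518
  e−x'=0.1001;  (l²−L²−(e−x')²−y'²−z²)/2L = -0.1995
  √(A²+B²)=0.4412;  θ3 = -1.3419+2.0399 ≈ 0.6980

θ₁ = 1.0472, θ₂ = 0.6980, θ₃ = 0.6980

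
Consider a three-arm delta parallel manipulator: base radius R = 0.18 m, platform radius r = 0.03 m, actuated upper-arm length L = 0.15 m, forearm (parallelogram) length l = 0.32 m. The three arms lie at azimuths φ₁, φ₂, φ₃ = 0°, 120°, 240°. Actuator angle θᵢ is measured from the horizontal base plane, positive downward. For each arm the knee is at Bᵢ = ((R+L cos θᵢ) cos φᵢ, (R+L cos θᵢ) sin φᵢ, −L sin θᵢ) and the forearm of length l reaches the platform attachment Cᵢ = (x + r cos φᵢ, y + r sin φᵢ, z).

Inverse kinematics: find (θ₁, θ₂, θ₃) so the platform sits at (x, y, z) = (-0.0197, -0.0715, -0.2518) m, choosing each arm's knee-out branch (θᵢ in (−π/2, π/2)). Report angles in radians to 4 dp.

φ1=0.0° → target in arm frame (-0.0197, -0.0715)
  A cos θ + B sin θ = C:  0.1697·cos θ + -0.2518·sin θ = -0.0580
  γ=atan2(-0.2518,0.1697)=-0.9778;  ψ=arccos(-0.1912)=1.7631;  θ1=γ+ψ≈0.7854
φ2=120.0° → target in arm frame (-0.0521, 0.0528)
  A=0.2021, B=-0.2518, C=(l²−L²−A²−y'²−z²)/(2L)=-0.0904
  θ2 = atan2(B,A) + arccos(C/0.3229) = 0.9601
arm 3 (φ=240.0°): x'=0.0718, y'=0.0187
  A=0.0782, B=-0.2518, C=(l²−L²−A²−y'²−z²)/(2L)=0.0334
  √(A²+B²)=0.2637;  θ3 = -1.2696+1.4437 ≈ 0.1741

θ₁ = 0.7854, θ₂ = 0.9601, θ₃ = 0.1741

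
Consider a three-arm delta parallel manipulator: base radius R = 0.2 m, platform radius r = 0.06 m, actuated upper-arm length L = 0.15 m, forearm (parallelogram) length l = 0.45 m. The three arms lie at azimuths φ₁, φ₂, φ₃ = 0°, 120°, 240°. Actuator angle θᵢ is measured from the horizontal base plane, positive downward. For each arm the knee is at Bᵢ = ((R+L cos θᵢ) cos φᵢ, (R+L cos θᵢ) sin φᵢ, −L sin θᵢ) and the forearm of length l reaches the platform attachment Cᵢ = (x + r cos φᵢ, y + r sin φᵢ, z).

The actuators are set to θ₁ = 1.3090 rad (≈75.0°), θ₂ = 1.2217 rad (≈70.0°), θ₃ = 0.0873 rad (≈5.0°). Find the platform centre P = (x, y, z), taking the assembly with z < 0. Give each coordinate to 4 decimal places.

(-0.1089, -0.1591, -0.4522)

S1 = (0.1788·cos0.0°, 0.1788·sin0.0°, -0.1449) = (0.1788, 0.0000, -0.1449)
S2 = (0.1913·cos120.0°, 0.1913·sin120.0°, -0.1410) = (-0.0957, 0.1657, -0.1410)
S3 = (0.2894·cos240.0°, 0.2894·sin240.0°, -0.0131) = (-0.1447, -0.2507, -0.0131)
|S₂|²−|S₁|² = 0.0035;  |S₃|²−|S₁|² = 0.0310
linear system: -0.5490x+0.3314y = 0.0035−0.0079z; -0.6471x+-0.5013y = 0.0310−0.2636z
Cramer: x(z) = -0.0245+0.1865z;  y(z) = -0.0301+0.2852z
into |P−S₁|² = l²: 1.1161z² + 0.1968z + -0.1392 = 0;  Δ = 0.6604;  z = -0.4522 or 0.2759 → z<0 root = -0.4522
x = -0.1089, y = -0.1591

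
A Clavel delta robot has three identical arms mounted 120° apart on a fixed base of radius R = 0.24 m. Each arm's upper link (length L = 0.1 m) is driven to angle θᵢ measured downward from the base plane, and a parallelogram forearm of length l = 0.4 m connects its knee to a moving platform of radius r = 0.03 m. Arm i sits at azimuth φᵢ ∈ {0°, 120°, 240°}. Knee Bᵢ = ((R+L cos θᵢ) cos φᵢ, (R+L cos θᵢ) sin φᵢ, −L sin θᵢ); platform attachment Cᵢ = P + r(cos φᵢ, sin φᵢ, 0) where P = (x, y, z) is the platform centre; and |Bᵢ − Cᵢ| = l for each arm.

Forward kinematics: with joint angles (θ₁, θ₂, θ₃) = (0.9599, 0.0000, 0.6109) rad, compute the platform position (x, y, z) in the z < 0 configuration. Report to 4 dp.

φ1=0.0°: virtual centre (0.2674, 0.0000, -0.0819), radius l
arm 2 at φ=120.0°: ρ2 = 0.3100;  centre 2 = (-0.1550, 0.2685, 0.0000)
centre 3 = (0.2919·cos240.0°, 0.2919·sin240.0°, -0.0574) = (-0.1460, -0.2528, -0.0574)
|centre ₂|²−|centre ₁|² = 0.0179;  |centre ₃|²−|centre ₁|² = 0.0103
plane₁₂: -0.8447x+0.5369y+0.1638z = 0.0179
Cramer: x(z) = -0.0168+0.1254z;  y(z) = 0.0070-0.1079z
into |P−centre ₁|² = l²: 1.0274z² + 0.0911z + -0.0725 = 0;  Δ = 0.3063;  z = -0.3137 or 0.2250 → z<0 root = -0.3137
x = -0.0561, y = 0.0408

(-0.0561, 0.0408, -0.3137)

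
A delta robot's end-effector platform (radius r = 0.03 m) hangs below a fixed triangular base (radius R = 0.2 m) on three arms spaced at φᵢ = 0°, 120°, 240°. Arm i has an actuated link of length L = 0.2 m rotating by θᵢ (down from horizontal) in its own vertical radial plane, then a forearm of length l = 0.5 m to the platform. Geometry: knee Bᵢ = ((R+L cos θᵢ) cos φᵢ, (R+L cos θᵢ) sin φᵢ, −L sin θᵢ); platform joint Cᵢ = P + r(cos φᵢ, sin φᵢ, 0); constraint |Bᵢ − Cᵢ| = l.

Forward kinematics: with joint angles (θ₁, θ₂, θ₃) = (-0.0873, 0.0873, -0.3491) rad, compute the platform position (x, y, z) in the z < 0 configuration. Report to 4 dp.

(-0.0032, -0.0398, -0.3138)

arm 1 at φ=0.0°: e+L cos θ1 = 0.3692;  S1 = (0.3692, 0.0000, 0.0174)
φ2=120.0°: virtual centre (-0.1846, 0.3198, -0.0174), radius l
φ3=240.0°: virtual centre (-0.1790, -0.3100, 0.0684), radius l
eliminate P² terms by subtracting sphere 1 from 2 and 3
[-1.1077 0.6395 -0.0698]·P = 0.0000;  [-1.0964 -0.6200 0.1019]·P = -0.0038
det = 1.3879;  x = 0.0018+0.0158z,  y = 0.0031+0.1365z
sphere 1 gives Az²+Bz+C=0 with A=1.0189, B=-0.0457, C=-0.1147;  B²−4AC=0.4694;  roots -0.3138, 0.3586;  negative root z = -0.3138
x = -0.0032, y = -0.0398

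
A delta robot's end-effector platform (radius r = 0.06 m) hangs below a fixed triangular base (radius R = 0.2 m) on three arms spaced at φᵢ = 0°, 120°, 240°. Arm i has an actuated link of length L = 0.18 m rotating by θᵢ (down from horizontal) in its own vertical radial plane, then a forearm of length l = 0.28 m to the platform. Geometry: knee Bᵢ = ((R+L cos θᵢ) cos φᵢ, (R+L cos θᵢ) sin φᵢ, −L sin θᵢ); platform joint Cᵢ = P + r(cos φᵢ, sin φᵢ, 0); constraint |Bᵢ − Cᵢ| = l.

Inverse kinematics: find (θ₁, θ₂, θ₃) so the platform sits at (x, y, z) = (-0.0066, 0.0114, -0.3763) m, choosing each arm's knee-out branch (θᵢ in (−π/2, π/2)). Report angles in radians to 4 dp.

rotate P by −φ1: (-0.0066, 0.0114, -0.3763)
  A=0.1466, B=-0.3763, C=(l²−L²−A²−y'²−z²)/(2L)=-0.3256
  θ1 = atan2(B,A) + arccos(C/0.4038) = 1.3094
φ2=120.0° → target in arm frame (0.0132, 0.0000)
  A=0.1268, B=-0.3763, C=(l²−L²−A²−y'²−z²)/(2L)=-0.3102
  θ2 = atan2(B,A) + arccos(C/0.3971) = 1.2218
φ3=240.0° → target in arm frame (-0.0066, -0.0114)
  A cos θ + B sin θ = C:  0.1466·cos θ + -0.3763·sin θ = -0.3256
  θ3 = atan2(B,A) + arccos(C/0.4038) = 1.3092

θ₁ = 1.3094, θ₂ = 1.2218, θ₃ = 1.3092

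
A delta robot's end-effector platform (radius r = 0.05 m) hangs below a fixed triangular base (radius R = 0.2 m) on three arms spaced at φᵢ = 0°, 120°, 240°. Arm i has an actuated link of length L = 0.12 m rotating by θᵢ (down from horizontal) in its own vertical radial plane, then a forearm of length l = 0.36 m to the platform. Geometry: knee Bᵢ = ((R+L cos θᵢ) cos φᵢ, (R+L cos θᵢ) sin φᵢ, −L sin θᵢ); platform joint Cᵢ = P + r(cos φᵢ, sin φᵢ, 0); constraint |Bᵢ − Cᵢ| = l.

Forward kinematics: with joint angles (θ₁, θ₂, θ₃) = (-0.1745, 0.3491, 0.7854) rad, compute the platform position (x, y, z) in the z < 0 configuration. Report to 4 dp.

(0.0674, 0.0399, -0.2753)

arm 1 at φ=0.0°: e+L cos θ1 = 0.2682;  centre 1 = (0.2682, 0.0000, 0.0208)
φ2=120.0°: virtual centre (-0.1314, 0.2276, -0.0410), radius l
φ3=240.0°: virtual centre (-0.1174, -0.2034, -0.0849), radius l
subtract pairs → two planes through P
linear system: -0.7991x+0.4551y = -0.0016−-0.1238z; -0.7712x+-0.4068y = -0.0100−-0.2114z
det = 0.6761;  x = 0.0077+-0.2168z,  y = 0.0100+-0.1087z
into |P−centre ₁|² = l²: 1.0588z² + 0.0691z + -0.0612 = 0;  Δ = 0.2641;  z = -0.2753 or 0.2100 → z<0 root = -0.2753
x = 0.0674, y = 0.0399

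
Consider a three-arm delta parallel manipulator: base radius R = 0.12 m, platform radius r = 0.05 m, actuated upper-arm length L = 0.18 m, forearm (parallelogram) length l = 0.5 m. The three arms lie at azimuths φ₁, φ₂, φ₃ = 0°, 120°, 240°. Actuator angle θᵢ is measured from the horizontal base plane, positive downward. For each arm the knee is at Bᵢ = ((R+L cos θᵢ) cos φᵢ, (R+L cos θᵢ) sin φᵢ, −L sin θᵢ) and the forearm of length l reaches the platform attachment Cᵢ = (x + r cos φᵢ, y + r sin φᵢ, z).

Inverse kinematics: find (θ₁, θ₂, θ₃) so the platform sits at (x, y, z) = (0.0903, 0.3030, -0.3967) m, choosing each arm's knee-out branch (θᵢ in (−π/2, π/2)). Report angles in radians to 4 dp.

arm 1 (φ=0.0°): x'=0.0903, y'=0.3030
  A=-0.0203, B=-0.3967, C=(l²−L²−A²−y'²−z²)/(2L)=-0.0889
  √(A²+B²)=0.3972;  θ1 = -1.6219+1.7964 ≈ 0.1745
φ2=120.0° → target in arm frame (0.2173, -0.2297)
  A=-0.1473, B=-0.3967, C=(l²−L²−A²−y'²−z²)/(2L)=-0.0395
  γ=atan2(-0.3967,-0.1473)=-1.9262;  ψ=arccos(-0.0933)=1.6643;  θ2=γ+ψ≈-0.2620
arm 3 (φ=240.0°): x'=-0.3076, y'=-0.0733
  A cos θ + B sin θ = C:  0.3776·cos θ + -0.3967·sin θ = -0.2436
  γ=atan2(-0.3967,0.3776)=-0.8101;  ψ=arccos(-0.4448)=2.0317;  θ3=γ+ψ≈1.2216

θ₁ = 0.1745, θ₂ = -0.2620, θ₃ = 1.2216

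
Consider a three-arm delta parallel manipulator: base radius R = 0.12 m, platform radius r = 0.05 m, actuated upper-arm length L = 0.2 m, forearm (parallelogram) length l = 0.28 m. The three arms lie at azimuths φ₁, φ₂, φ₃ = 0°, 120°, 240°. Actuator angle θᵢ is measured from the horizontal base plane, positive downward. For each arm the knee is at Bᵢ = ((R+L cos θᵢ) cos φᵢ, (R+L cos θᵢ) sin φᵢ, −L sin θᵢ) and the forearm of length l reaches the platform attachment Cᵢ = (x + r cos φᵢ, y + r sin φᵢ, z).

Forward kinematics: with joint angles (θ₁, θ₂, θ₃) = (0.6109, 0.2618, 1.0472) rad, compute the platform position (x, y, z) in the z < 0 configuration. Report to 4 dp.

(0.0138, 0.1017, -0.2550)

S1 = (0.2338·cos0.0°, 0.2338·sin0.0°, -0.1147) = (0.2338, 0.0000, -0.1147)
φ2=120.0°: virtual centre (-0.1316, 0.2279, -0.0518), radius l
S3 = (0.1700·cos240.0°, 0.1700·sin240.0°, -0.1732) = (-0.0850, -0.1472, -0.1732)
|S₂|²−|S₁|² = 0.0041;  |S₃|²−|S₁|² = -0.0089
[-0.7308 0.4559 0.1259]·P = 0.0041;  [-0.6377 -0.2944 -0.1170]·P = -0.0089
det = 0.5059;  x = 0.0057+-0.0321z,  y = 0.0181+-0.3277z
sphere 1 gives Az²+Bz+C=0 with A=1.1084, B=0.2322, C=-0.0129;  B²−4AC=0.1109;  roots -0.2550, 0.0455;  negative root z = -0.2550
x = 0.0138, y = 0.1017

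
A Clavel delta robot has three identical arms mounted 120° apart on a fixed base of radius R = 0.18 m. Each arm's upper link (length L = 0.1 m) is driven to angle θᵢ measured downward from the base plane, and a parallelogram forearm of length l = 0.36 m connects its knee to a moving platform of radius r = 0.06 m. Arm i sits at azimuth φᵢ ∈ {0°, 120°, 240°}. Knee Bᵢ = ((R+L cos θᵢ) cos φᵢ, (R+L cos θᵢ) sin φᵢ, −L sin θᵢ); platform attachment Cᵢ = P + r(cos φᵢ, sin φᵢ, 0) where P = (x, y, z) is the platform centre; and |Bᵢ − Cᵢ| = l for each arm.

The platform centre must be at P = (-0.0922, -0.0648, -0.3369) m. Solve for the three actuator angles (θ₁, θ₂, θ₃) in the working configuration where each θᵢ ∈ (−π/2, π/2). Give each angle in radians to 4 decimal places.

θ₁ = 1.1344, θ₂ = 0.6983, θ₃ = 0.0004

arm 1 (φ=0.0°): x'=-0.0922, y'=-0.0648
  A=0.2122, B=-0.3369, C=(l²−L²−A²−y'²−z²)/(2L)=-0.2156
  √(A²+B²)=0.3982;  θ1 = -1.0087+2.1431 ≈ 1.1344
arm 2 (φ=120.0°): x'=-0.0100, y'=0.1122
  A=0.1300, B=-0.3369, C=(l²−L²−A²−y'²−z²)/(2L)=-0.1170
  γ=atan2(-0.3369,0.1300)=-1.2025;  ψ=arccos(-0.3241)=1.9008;  θ2=γ+ψ≈0.6983
rotate P by −φ3: (0.1022, -0.0474, -0.3369)
  A=0.0178, B=-0.3369, C=(l²−L²−A²−y'²−z²)/(2L)=0.0177
  θ3 = atan2(B,A) + arccos(C/0.3374) = 0.0004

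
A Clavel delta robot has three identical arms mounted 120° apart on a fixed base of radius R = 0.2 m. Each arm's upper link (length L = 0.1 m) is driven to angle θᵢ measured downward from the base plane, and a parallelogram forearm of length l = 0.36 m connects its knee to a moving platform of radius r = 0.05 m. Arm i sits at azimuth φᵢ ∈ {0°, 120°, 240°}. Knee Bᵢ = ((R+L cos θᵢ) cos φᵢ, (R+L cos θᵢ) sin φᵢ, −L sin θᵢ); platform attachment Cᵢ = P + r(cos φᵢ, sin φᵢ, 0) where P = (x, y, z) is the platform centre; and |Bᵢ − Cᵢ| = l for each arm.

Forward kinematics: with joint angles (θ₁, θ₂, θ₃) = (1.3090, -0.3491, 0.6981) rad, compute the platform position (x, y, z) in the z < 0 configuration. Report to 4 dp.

φ1=0.0°: virtual centre (0.1759, 0.0000, -0.0966), radius l
φ2=120.0°: virtual centre (-0.1220, 0.2113, 0.0342), radius l
φ3=240.0°: virtual centre (-0.1133, -0.1962, -0.0643), radius l
eliminate P² terms by subtracting sphere 1 from 2 and 3
linear system: -0.5957x+0.4226y = 0.0204−0.2616z; -0.5784x+-0.3925y = 0.0152−0.0646z
det = 0.4782;  x = -0.0302+0.2718z,  y = 0.0057+-0.2359z
into |P−O₁|² = l²: 1.1295z² + 0.0784z + -0.0778 = 0;  Δ = 0.3575;  z = -0.2994 or 0.2300 → z<0 root = -0.2994
x = -0.1116, y = 0.0764

(-0.1116, 0.0764, -0.2994)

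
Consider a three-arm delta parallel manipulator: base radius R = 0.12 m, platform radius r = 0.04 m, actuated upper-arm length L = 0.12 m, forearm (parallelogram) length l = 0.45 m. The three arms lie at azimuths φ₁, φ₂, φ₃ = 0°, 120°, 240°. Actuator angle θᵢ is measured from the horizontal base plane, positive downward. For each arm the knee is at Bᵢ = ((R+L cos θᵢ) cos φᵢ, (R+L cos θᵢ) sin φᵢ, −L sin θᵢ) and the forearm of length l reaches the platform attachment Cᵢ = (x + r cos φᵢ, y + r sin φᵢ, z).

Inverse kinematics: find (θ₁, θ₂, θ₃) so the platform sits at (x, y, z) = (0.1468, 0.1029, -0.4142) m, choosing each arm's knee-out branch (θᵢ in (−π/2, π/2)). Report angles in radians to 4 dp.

rotate P by −φ1: (0.1468, 0.1029, -0.4142)
  A cos θ + B sin θ = C:  -0.0668·cos θ + -0.4142·sin θ = 0.0062
  θ1 = atan2(B,A) + arccos(C/0.4196) = -0.1747
arm 2 (φ=120.0°): x'=0.0157, y'=-0.1786
  A=0.0643, B=-0.4142, C=(l²−L²−A²−y'²−z²)/(2L)=-0.0812
  γ=atan2(-0.4142,0.0643)=-1.4168;  ψ=arccos(-0.1937)=1.7657;  θ2=γ+ψ≈0.3489
arm 3 (φ=240.0°): x'=-0.1625, y'=0.0757
  e−x'=0.2425;  (l²−L²−(e−x')²−y'²−z²)/2L = -0.2000
  √(A²+B²)=0.4800;  θ3 = -1.0411+2.0006 ≈ 0.9595

θ₁ = -0.1747, θ₂ = 0.3489, θ₃ = 0.9595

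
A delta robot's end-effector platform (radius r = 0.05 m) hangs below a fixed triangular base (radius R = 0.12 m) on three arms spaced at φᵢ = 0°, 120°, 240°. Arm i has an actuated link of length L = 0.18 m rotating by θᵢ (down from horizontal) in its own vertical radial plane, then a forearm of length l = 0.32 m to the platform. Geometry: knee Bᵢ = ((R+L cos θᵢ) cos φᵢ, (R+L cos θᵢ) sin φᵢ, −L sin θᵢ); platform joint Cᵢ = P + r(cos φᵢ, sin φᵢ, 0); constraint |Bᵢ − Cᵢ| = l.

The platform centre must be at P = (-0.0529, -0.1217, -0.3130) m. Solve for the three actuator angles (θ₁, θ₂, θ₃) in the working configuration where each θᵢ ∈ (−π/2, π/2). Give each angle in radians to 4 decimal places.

θ₁ = 0.8727, θ₂ = 0.9598, θ₃ = 0.0874

arm 1 (φ=0.0°): x'=-0.0529, y'=-0.1217
  A=0.1229, B=-0.3130, C=(l²−L²−A²−y'²−z²)/(2L)=-0.1608
  √(A²+B²)=0.3363;  θ1 = -1.1966+2.0694 ≈ 0.8727
arm 2 (φ=120.0°): x'=-0.0789, y'=0.1067
  A cos θ + B sin θ = C:  0.1489·cos θ + -0.3130·sin θ = -0.1709
  γ=atan2(-0.3130,0.1489)=-1.1266;  ψ=arccos(-0.4931)=2.0864;  θ2=γ+ψ≈0.9598
φ3=240.0° → target in arm frame (0.1318, 0.0150)
  A=-0.0618, B=-0.3130, C=(l²−L²−A²−y'²−z²)/(2L)=-0.0889
  θ3 = atan2(B,A) + arccos(C/0.3191) = 0.0874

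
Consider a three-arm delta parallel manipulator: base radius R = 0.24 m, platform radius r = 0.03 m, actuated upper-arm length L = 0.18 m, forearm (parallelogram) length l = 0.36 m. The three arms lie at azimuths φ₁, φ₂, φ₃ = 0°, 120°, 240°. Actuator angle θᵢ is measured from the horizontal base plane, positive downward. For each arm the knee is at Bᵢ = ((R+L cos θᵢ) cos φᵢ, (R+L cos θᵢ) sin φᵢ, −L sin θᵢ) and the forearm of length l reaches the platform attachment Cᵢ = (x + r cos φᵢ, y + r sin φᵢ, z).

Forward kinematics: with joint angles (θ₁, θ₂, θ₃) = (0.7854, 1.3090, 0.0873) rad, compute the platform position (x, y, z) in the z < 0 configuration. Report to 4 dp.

(0.0050, -0.1101, -0.2112)

S1 = (0.3373·cos0.0°, 0.3373·sin0.0°, -0.1273) = (0.3373, 0.0000, -0.1273)
φ2=120.0°: virtual centre (-0.1283, 0.2222, -0.1739), radius l
arm 3 at φ=240.0°: ρ3 = 0.3893;  S3 = (-0.1947, -0.3372, -0.0157)
eliminate P² terms by subtracting sphere 1 from 2 and 3
linear system: -0.9311x+0.4444y = -0.0339−-0.0932z; -1.0639x+-0.6743y = 0.0219−0.2232z
Cramer: x(z) = 0.0119+0.0330z;  y(z) = -0.0512+0.2789z
sphere 1 gives Az²+Bz+C=0 with A=1.0788, B=0.2045, C=-0.0049;  B²−4AC=0.0631;  roots -0.2112, 0.0216;  negative root z = -0.2112
x = 0.0050, y = -0.1101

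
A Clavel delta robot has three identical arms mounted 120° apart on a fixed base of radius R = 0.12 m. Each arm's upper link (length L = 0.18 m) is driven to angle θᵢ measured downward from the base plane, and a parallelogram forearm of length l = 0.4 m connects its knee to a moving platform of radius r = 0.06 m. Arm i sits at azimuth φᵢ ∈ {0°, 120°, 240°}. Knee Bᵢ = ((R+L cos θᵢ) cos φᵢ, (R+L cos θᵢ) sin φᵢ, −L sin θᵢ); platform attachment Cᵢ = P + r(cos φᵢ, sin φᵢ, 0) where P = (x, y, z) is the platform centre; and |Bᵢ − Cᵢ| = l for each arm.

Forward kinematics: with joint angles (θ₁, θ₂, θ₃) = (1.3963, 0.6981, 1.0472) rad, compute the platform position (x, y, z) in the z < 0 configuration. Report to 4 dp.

(-0.1365, 0.0653, -0.4995)

S1 = (0.0913·cos0.0°, 0.0913·sin0.0°, -0.1773) = (0.0913, 0.0000, -0.1773)
φ2=120.0°: virtual centre (-0.0989, 0.1714, -0.1157), radius l
arm 3 at φ=240.0°: ρ3 = 0.1500;  S3 = (-0.0750, -0.1299, -0.1559)
|S₂|²−|S₁|² = 0.0128;  |S₃|²−|S₁|² = 0.0070
linear system: -0.3804x+0.3428y = 0.0128−0.1231z; -0.3325x+-0.2598y = 0.0070−0.0428z
Cramer: x(z) = -0.0270+0.2192z;  y(z) = 0.0074-0.1160z
into |P−S₁|² = l²: 1.0615z² + 0.3010z + -0.1145 = 0;  Δ = 0.5769;  z = -0.4995 or 0.2160 → z<0 root = -0.4995
x = -0.1365, y = 0.0653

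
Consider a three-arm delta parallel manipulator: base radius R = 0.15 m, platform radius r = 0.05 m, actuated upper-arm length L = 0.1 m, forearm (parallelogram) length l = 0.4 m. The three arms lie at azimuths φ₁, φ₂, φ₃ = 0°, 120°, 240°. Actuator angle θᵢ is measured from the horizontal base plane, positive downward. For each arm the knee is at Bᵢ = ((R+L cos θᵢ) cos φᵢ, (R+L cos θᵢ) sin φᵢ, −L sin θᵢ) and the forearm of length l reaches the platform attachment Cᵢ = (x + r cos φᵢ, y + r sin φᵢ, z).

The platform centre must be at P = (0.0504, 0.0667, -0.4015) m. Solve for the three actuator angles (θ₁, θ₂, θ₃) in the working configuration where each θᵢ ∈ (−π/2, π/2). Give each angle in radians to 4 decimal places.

θ₁ = 0.3487, θ₂ = 0.4359, θ₃ = 0.9599

arm 1 (φ=0.0°): x'=0.0504, y'=0.0667
  A=0.0496, B=-0.4015, C=(l²−L²−A²−y'²−z²)/(2L)=-0.0906
  √(A²+B²)=0.4046;  θ1 = -1.4479+1.7966 ≈ 0.3487
rotate P by −φ2: (0.0326, -0.0770, -0.4015)
  e−x'=0.0674;  (l²−L²−(e−x')²−y'²−z²)/2L = -0.1084
  γ=atan2(-0.4015,0.0674)=-1.4044;  ψ=arccos(-0.2662)=1.8403;  θ2=γ+ψ≈0.4359
φ3=240.0° → target in arm frame (-0.0830, 0.0103)
  A cos θ + B sin θ = C:  0.1830·cos θ + -0.4015·sin θ = -0.2239
  √(A²+B²)=0.4412;  θ3 = -1.1432+2.1031 ≈ 0.9599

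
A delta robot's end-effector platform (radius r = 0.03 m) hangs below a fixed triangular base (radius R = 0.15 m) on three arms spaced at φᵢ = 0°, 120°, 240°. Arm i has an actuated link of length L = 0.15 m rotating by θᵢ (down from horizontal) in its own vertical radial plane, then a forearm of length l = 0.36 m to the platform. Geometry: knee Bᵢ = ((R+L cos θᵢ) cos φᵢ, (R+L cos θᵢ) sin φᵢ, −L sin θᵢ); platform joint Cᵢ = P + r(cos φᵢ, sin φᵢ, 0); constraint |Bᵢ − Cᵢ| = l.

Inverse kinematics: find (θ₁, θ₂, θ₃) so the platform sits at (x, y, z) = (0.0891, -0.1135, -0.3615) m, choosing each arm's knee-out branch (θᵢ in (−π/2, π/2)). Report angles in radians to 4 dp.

θ₁ = 0.4362, θ₂ = 1.3960, θ₃ = 0.6107

φ1=0.0° → target in arm frame (0.0891, -0.1135)
  A=0.0309, B=-0.3615, C=(l²−L²−A²−y'²−z²)/(2L)=-0.1247
  γ=atan2(-0.3615,0.0309)=-1.4855;  ψ=arccos(-0.3438)=1.9217;  θ1=γ+ψ≈0.4362
rotate P by −φ2: (-0.1428, -0.0204, -0.3615)
  e−x'=0.2628;  (l²−L²−(e−x')²−y'²−z²)/2L = -0.3103
  θ2 = atan2(B,A) + arccos(C/0.4470) = 1.3960
φ3=240.0° → target in arm frame (0.0537, 0.1339)
  e−x'=0.0663;  (l²−L²−(e−x')²−y'²−z²)/2L = -0.1530
  γ=atan2(-0.3615,0.0663)=-1.3895;  ψ=arccos(-0.4163)=2.0002;  θ3=γ+ψ≈0.6107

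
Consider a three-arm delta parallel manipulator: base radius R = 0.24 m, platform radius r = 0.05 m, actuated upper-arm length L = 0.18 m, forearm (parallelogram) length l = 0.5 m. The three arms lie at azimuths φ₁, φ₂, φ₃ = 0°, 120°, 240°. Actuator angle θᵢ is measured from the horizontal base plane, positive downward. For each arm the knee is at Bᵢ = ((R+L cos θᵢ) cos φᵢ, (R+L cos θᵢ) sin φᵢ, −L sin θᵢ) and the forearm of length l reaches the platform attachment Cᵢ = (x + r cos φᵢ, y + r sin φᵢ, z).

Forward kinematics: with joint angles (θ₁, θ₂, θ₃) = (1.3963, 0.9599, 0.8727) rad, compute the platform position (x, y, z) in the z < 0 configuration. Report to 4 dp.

φ1=0.0°: virtual centre (0.2213, 0.0000, -0.1773), radius l
φ2=120.0°: virtual centre (-0.1466, 0.2540, -0.1474), radius l
arm 3 at φ=240.0°: ρ3 = 0.3057;  centre 3 = (-0.1528, -0.2647, -0.1379)
subtract pairs → two planes through P
plane₁₂: -0.7357x+0.5079y+0.0596z = 0.0274
Cramer: x(z) = -0.0400+0.0930z;  y(z) = -0.0041+0.0173z
sphere 1 gives Az²+Bz+C=0 with A=1.0089, B=0.3058, C=-0.1503;  B²−4AC=0.7001;  roots -0.5662, 0.2631;  negative root z = -0.5662
x = -0.0927, y = -0.0139

(-0.0927, -0.0139, -0.5662)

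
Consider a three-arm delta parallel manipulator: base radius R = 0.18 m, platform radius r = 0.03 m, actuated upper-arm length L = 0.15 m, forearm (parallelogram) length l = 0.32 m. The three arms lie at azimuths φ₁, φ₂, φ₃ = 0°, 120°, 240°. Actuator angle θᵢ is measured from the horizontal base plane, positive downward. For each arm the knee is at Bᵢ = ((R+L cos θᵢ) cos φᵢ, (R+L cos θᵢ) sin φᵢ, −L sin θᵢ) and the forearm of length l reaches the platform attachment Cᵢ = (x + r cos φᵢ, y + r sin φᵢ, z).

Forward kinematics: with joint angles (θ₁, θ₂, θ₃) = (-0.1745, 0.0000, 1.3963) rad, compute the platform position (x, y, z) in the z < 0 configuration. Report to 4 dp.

(0.0787, 0.1194, -0.1744)

arm 1 at φ=0.0°: ρ1 = 0.2977;  O1 = (0.2977, 0.0000, 0.0260)
arm 2 at φ=120.0°: ρ2 = 0.3000;  O2 = (-0.1500, 0.2598, 0.0000)
φ3=240.0°: virtual centre (-0.0880, -0.1525, -0.1477), radius l
subtract pairs → two planes through P
[-0.8954 0.5196 -0.0521]·P = 0.0007;  [-0.7715 -0.3049 -0.3475]·P = -0.0365
det = 0.6739;  x = 0.0278+-0.2915z,  y = 0.0493+-0.4021z
into |P−O₁|² = l²: 1.2467z² + 0.0656z + -0.0265 = 0;  Δ = 0.1362;  z = -0.1744 or 0.1217 → z<0 root = -0.1744
x = 0.0787, y = 0.1194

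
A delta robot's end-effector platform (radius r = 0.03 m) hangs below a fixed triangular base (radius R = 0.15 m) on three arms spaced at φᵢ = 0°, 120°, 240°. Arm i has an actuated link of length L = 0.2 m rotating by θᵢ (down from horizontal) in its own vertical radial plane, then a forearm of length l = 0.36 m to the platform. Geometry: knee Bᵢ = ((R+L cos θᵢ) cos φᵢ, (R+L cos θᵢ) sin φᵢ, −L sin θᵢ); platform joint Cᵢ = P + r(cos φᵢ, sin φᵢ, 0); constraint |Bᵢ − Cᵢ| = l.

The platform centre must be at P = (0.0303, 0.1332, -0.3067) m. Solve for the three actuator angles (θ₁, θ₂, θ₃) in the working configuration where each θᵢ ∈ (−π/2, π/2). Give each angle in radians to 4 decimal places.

θ₁ = 0.5235, θ₂ = 0.1743, θ₃ = 1.1345

arm 1 (φ=0.0°): x'=0.0303, y'=0.1332
  A cos θ + B sin θ = C:  0.0897·cos θ + -0.3067·sin θ = -0.0756
  γ=atan2(-0.3067,0.0897)=-1.2863;  ψ=arccos(-0.2367)=1.8098;  θ1=γ+ψ≈0.5235
arm 2 (φ=120.0°): x'=0.1002, y'=-0.0928
  e−x'=0.0198;  (l²−L²−(e−x')²−y'²−z²)/2L = -0.0337
  θ2 = atan2(B,A) + arccos(C/0.3073) = 0.1743
φ3=240.0° → target in arm frame (-0.1305, -0.0404)
  A cos θ + B sin θ = C:  0.2505·cos θ + -0.3067·sin θ = -0.1721
  √(A²+B²)=0.3960;  θ3 = -0.8859+2.0204 ≈ 1.1345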